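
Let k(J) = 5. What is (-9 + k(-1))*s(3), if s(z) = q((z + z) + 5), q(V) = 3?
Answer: -12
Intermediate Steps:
s(z) = 3
(-9 + k(-1))*s(3) = (-9 + 5)*3 = -4*3 = -12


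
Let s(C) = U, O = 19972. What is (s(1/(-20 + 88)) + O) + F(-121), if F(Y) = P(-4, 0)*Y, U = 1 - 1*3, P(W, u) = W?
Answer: 20454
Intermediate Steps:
U = -2 (U = 1 - 3 = -2)
s(C) = -2
F(Y) = -4*Y
(s(1/(-20 + 88)) + O) + F(-121) = (-2 + 19972) - 4*(-121) = 19970 + 484 = 20454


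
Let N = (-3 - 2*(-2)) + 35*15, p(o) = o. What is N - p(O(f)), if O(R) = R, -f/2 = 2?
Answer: 530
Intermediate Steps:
f = -4 (f = -2*2 = -4)
N = 526 (N = (-3 + 4) + 525 = 1 + 525 = 526)
N - p(O(f)) = 526 - 1*(-4) = 526 + 4 = 530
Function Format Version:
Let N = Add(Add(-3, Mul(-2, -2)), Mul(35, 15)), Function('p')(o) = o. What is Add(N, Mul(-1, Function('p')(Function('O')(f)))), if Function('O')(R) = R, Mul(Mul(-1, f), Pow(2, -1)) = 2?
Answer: 530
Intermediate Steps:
f = -4 (f = Mul(-2, 2) = -4)
N = 526 (N = Add(Add(-3, 4), 525) = Add(1, 525) = 526)
Add(N, Mul(-1, Function('p')(Function('O')(f)))) = Add(526, Mul(-1, -4)) = Add(526, 4) = 530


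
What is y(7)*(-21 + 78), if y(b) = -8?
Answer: -456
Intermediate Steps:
y(7)*(-21 + 78) = -8*(-21 + 78) = -8*57 = -456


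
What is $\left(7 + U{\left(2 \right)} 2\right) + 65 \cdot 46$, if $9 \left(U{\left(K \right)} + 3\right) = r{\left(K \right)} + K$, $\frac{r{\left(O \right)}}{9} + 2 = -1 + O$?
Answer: $\frac{26905}{9} \approx 2989.4$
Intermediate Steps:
$r{\left(O \right)} = -27 + 9 O$ ($r{\left(O \right)} = -18 + 9 \left(-1 + O\right) = -18 + \left(-9 + 9 O\right) = -27 + 9 O$)
$U{\left(K \right)} = -6 + \frac{10 K}{9}$ ($U{\left(K \right)} = -3 + \frac{\left(-27 + 9 K\right) + K}{9} = -3 + \frac{-27 + 10 K}{9} = -3 + \left(-3 + \frac{10 K}{9}\right) = -6 + \frac{10 K}{9}$)
$\left(7 + U{\left(2 \right)} 2\right) + 65 \cdot 46 = \left(7 + \left(-6 + \frac{10}{9} \cdot 2\right) 2\right) + 65 \cdot 46 = \left(7 + \left(-6 + \frac{20}{9}\right) 2\right) + 2990 = \left(7 - \frac{68}{9}\right) + 2990 = - \frac{5}{9} + 2990 = \frac{26905}{9}$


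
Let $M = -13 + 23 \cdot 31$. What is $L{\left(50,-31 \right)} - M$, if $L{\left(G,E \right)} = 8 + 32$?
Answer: $-660$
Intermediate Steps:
$L{\left(G,E \right)} = 40$
$M = 700$ ($M = -13 + 713 = 700$)
$L{\left(50,-31 \right)} - M = 40 - 700 = -660$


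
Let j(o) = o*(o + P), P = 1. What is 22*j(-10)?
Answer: 1980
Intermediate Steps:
j(o) = o*(1 + o) (j(o) = o*(o + 1) = o*(1 + o))
22*j(-10) = 22*(-10*(1 - 10)) = 22*(-10*(-9)) = 22*90 = 1980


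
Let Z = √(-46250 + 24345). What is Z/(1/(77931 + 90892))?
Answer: 168823*I*√21905 ≈ 2.4986e+7*I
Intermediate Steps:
Z = I*√21905 (Z = √(-21905) = I*√21905 ≈ 148.0*I)
Z/(1/(77931 + 90892)) = (I*√21905)/(1/(77931 + 90892)) = (I*√21905)/(1/168823) = (I*√21905)*168823 = 168823*I*√21905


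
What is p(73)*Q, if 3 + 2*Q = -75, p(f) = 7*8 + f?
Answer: -5031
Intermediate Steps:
p(f) = 56 + f
Q = -39 (Q = -3/2 + (½)*(-75) = -3/2 - 75/2 = -39)
p(73)*Q = (56 + 73)*(-39) = 129*(-39) = -5031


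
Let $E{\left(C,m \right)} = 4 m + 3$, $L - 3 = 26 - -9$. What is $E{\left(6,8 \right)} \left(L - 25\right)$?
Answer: $455$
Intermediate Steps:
$L = 38$ ($L = 3 + \left(26 - -9\right) = 3 + \left(26 + 9\right) = 3 + 35 = 38$)
$E{\left(C,m \right)} = 3 + 4 m$
$E{\left(6,8 \right)} \left(L - 25\right) = \left(3 + 4 \cdot 8\right) \left(38 - 25\right) = \left(3 + 32\right) 13 = 35 \cdot 13 = 455$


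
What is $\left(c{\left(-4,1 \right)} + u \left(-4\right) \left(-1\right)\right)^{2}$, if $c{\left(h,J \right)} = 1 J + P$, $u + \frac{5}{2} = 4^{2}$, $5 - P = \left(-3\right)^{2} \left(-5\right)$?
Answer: $11025$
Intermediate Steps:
$P = 50$ ($P = 5 - \left(-3\right)^{2} \left(-5\right) = 5 - 9 \left(-5\right) = 5 - -45 = 5 + 45 = 50$)
$u = \frac{27}{2}$ ($u = - \frac{5}{2} + 4^{2} = - \frac{5}{2} + 16 = \frac{27}{2} \approx 13.5$)
$c{\left(h,J \right)} = 50 + J$ ($c{\left(h,J \right)} = 1 J + 50 = J + 50 = 50 + J$)
$\left(c{\left(-4,1 \right)} + u \left(-4\right) \left(-1\right)\right)^{2} = \left(\left(50 + 1\right) + \frac{27}{2} \left(-4\right) \left(-1\right)\right)^{2} = \left(51 - -54\right)^{2} = \left(51 + 54\right)^{2} = 105^{2} = 11025$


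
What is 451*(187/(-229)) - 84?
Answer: -103573/229 ≈ -452.28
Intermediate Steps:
451*(187/(-229)) - 84 = 451*(187*(-1/229)) - 84 = 451*(-187/229) - 84 = -84337/229 - 84 = -103573/229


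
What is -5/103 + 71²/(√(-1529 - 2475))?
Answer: -5/103 - 5041*I*√1001/2002 ≈ -0.048544 - 79.665*I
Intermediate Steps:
-5/103 + 71²/(√(-1529 - 2475)) = -5*1/103 + 5041/(√(-4004)) = -5/103 + 5041/((2*I*√1001)) = -5/103 + 5041*(-I*√1001/2002) = -5/103 - 5041*I*√1001/2002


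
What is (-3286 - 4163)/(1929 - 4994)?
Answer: 7449/3065 ≈ 2.4303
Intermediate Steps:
(-3286 - 4163)/(1929 - 4994) = -7449/(-3065) = -7449*(-1/3065) = 7449/3065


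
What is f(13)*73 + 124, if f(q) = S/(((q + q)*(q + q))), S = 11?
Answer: 84627/676 ≈ 125.19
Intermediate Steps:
f(q) = 11/(4*q²) (f(q) = 11/(((q + q)*(q + q))) = 11/(((2*q)*(2*q))) = 11/((4*q²)) = 11*(1/(4*q²)) = 11/(4*q²))
f(13)*73 + 124 = ((11/4)/13²)*73 + 124 = ((11/4)*(1/169))*73 + 124 = (11/676)*73 + 124 = 803/676 + 124 = 84627/676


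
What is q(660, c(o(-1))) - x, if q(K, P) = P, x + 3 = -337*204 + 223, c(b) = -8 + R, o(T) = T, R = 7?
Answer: 68527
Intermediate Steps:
c(b) = -1 (c(b) = -8 + 7 = -1)
x = -68528 (x = -3 + (-337*204 + 223) = -3 + (-68748 + 223) = -3 - 68525 = -68528)
q(660, c(o(-1))) - x = -1 - 1*(-68528) = -1 + 68528 = 68527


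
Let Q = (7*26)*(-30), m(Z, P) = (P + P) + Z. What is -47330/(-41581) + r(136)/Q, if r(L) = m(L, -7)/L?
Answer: 17570145959/15438193680 ≈ 1.1381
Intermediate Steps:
m(Z, P) = Z + 2*P (m(Z, P) = 2*P + Z = Z + 2*P)
Q = -5460 (Q = 182*(-30) = -5460)
r(L) = (-14 + L)/L (r(L) = (L + 2*(-7))/L = (L - 14)/L = (-14 + L)/L)
-47330/(-41581) + r(136)/Q = -47330/(-41581) + ((-14 + 136)/136)/(-5460) = -47330*(-1/41581) + ((1/136)*122)*(-1/5460) = 47330/41581 + (61/68)*(-1/5460) = 47330/41581 - 61/371280 = 17570145959/15438193680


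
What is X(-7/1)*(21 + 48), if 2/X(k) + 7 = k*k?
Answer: 23/7 ≈ 3.2857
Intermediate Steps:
X(k) = 2/(-7 + k²) (X(k) = 2/(-7 + k*k) = 2/(-7 + k²))
X(-7/1)*(21 + 48) = (2/(-7 + (-7/1)²))*(21 + 48) = (2/(-7 + (-7*1)²))*69 = (2/(-7 + (-7)²))*69 = (2/(-7 + 49))*69 = (2/42)*69 = (2*(1/42))*69 = (1/21)*69 = 23/7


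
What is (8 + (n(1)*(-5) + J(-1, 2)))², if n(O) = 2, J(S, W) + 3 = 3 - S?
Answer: 1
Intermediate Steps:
J(S, W) = -S (J(S, W) = -3 + (3 - S) = -S)
(8 + (n(1)*(-5) + J(-1, 2)))² = (8 + (2*(-5) - 1*(-1)))² = (8 + (-10 + 1))² = (8 - 9)² = (-1)² = 1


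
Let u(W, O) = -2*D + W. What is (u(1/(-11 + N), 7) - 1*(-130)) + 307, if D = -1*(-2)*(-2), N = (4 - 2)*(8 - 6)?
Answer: 3114/7 ≈ 444.86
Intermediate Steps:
N = 4 (N = 2*2 = 4)
D = -4 (D = 2*(-2) = -4)
u(W, O) = 8 + W (u(W, O) = -2*(-4) + W = 8 + W)
(u(1/(-11 + N), 7) - 1*(-130)) + 307 = ((8 + 1/(-11 + 4)) - 1*(-130)) + 307 = ((8 + 1/(-7)) + 130) + 307 = ((8 - 1/7) + 130) + 307 = (55/7 + 130) + 307 = 965/7 + 307 = 3114/7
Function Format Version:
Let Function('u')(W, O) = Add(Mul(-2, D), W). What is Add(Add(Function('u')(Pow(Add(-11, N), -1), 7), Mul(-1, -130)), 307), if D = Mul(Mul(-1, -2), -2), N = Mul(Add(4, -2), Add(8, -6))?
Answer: Rational(3114, 7) ≈ 444.86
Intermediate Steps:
N = 4 (N = Mul(2, 2) = 4)
D = -4 (D = Mul(2, -2) = -4)
Function('u')(W, O) = Add(8, W) (Function('u')(W, O) = Add(Mul(-2, -4), W) = Add(8, W))
Add(Add(Function('u')(Pow(Add(-11, N), -1), 7), Mul(-1, -130)), 307) = Add(Add(Add(8, Pow(Add(-11, 4), -1)), Mul(-1, -130)), 307) = Add(Add(Add(8, Pow(-7, -1)), 130), 307) = Add(Add(Add(8, Rational(-1, 7)), 130), 307) = Add(Add(Rational(55, 7), 130), 307) = Add(Rational(965, 7), 307) = Rational(3114, 7)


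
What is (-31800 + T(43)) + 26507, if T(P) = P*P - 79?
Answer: -3523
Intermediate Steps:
T(P) = -79 + P² (T(P) = P² - 79 = -79 + P²)
(-31800 + T(43)) + 26507 = (-31800 + (-79 + 43²)) + 26507 = (-31800 + (-79 + 1849)) + 26507 = (-31800 + 1770) + 26507 = -30030 + 26507 = -3523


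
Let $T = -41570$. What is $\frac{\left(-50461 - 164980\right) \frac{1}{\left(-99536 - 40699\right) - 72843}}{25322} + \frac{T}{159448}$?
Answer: $- \frac{412241036683}{1581454832397} \approx -0.26067$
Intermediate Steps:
$\frac{\left(-50461 - 164980\right) \frac{1}{\left(-99536 - 40699\right) - 72843}}{25322} + \frac{T}{159448} = \frac{\left(-50461 - 164980\right) \frac{1}{\left(-99536 - 40699\right) - 72843}}{25322} - \frac{41570}{159448} = - \frac{215441}{\left(-99536 - 40699\right) - 72843} \cdot \frac{1}{25322} - \frac{20785}{79724} = - \frac{215441}{-140235 - 72843} \cdot \frac{1}{25322} - \frac{20785}{79724} = - \frac{215441}{-213078} \cdot \frac{1}{25322} - \frac{20785}{79724} = \left(-215441\right) \left(- \frac{1}{213078}\right) \frac{1}{25322} - \frac{20785}{79724} = \frac{12673}{12534} \cdot \frac{1}{25322} - \frac{20785}{79724} = \frac{12673}{317385948} - \frac{20785}{79724} = - \frac{412241036683}{1581454832397}$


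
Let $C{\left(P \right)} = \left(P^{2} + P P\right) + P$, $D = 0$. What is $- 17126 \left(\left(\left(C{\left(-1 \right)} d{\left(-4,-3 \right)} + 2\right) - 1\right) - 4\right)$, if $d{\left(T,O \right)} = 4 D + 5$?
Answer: $-34252$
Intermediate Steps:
$C{\left(P \right)} = P + 2 P^{2}$ ($C{\left(P \right)} = \left(P^{2} + P^{2}\right) + P = 2 P^{2} + P = P + 2 P^{2}$)
$d{\left(T,O \right)} = 5$ ($d{\left(T,O \right)} = 4 \cdot 0 + 5 = 0 + 5 = 5$)
$- 17126 \left(\left(\left(C{\left(-1 \right)} d{\left(-4,-3 \right)} + 2\right) - 1\right) - 4\right) = - 17126 \left(\left(\left(- (1 + 2 \left(-1\right)) 5 + 2\right) - 1\right) - 4\right) = - 17126 \left(\left(\left(- (1 - 2) 5 + 2\right) - 1\right) - 4\right) = - 17126 \left(\left(\left(\left(-1\right) \left(-1\right) 5 + 2\right) - 1\right) - 4\right) = - 17126 \left(\left(\left(1 \cdot 5 + 2\right) - 1\right) - 4\right) = - 17126 \left(\left(\left(5 + 2\right) - 1\right) - 4\right) = - 17126 \left(\left(7 - 1\right) - 4\right) = - 17126 \left(6 - 4\right) = \left(-17126\right) 2 = -34252$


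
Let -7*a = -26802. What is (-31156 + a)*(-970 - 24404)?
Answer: 4853792460/7 ≈ 6.9340e+8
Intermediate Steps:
a = 26802/7 (a = -⅐*(-26802) = 26802/7 ≈ 3828.9)
(-31156 + a)*(-970 - 24404) = (-31156 + 26802/7)*(-970 - 24404) = -191290/7*(-25374) = 4853792460/7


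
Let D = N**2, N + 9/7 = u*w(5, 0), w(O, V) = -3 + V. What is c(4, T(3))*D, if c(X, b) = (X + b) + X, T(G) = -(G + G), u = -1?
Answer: 288/49 ≈ 5.8775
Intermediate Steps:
T(G) = -2*G
c(X, b) = b + 2*X
N = 12/7 (N = -9/7 - (-3 + 0) = -9/7 - 1*(-3) = -9/7 + 3 = 12/7 ≈ 1.7143)
D = 144/49 (D = (12/7)**2 = 144/49 ≈ 2.9388)
c(4, T(3))*D = (-2*3 + 2*4)*(144/49) = (-6 + 8)*(144/49) = 2*(144/49) = 288/49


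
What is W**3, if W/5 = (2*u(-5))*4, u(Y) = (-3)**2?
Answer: 46656000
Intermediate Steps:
u(Y) = 9
W = 360 (W = 5*((2*9)*4) = 5*(18*4) = 5*72 = 360)
W**3 = 360**3 = 46656000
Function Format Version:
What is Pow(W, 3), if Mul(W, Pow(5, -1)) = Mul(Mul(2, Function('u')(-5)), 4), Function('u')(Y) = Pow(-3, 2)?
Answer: 46656000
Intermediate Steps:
Function('u')(Y) = 9
W = 360 (W = Mul(5, Mul(Mul(2, 9), 4)) = Mul(5, Mul(18, 4)) = Mul(5, 72) = 360)
Pow(W, 3) = Pow(360, 3) = 46656000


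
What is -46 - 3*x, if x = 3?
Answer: -55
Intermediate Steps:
-46 - 3*x = -46 - 3*3 = -46 - 9 = -55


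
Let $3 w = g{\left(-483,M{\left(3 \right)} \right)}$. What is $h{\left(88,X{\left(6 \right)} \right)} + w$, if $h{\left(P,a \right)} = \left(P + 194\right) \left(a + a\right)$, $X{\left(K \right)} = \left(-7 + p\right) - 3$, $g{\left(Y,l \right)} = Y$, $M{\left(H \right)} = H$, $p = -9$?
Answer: $-10877$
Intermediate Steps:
$X{\left(K \right)} = -19$ ($X{\left(K \right)} = \left(-7 - 9\right) - 3 = -16 - 3 = -19$)
$h{\left(P,a \right)} = 2 a \left(194 + P\right)$ ($h{\left(P,a \right)} = \left(194 + P\right) 2 a = 2 a \left(194 + P\right)$)
$w = -161$ ($w = \frac{1}{3} \left(-483\right) = -161$)
$h{\left(88,X{\left(6 \right)} \right)} + w = 2 \left(-19\right) \left(194 + 88\right) - 161 = 2 \left(-19\right) 282 - 161 = -10716 - 161 = -10877$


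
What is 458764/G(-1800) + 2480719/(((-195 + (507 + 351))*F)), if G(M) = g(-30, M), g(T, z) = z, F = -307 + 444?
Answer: -3100391557/13624650 ≈ -227.56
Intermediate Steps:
F = 137
G(M) = M
458764/G(-1800) + 2480719/(((-195 + (507 + 351))*F)) = 458764/(-1800) + 2480719/(((-195 + (507 + 351))*137)) = 458764*(-1/1800) + 2480719/(((-195 + 858)*137)) = -114691/450 + 2480719/((663*137)) = -114691/450 + 2480719/90831 = -3100391557/13624650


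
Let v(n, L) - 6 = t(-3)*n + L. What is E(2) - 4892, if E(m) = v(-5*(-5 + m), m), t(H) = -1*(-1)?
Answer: -4869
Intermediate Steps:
t(H) = 1
v(n, L) = 6 + L + n (v(n, L) = 6 + (1*n + L) = 6 + (n + L) = 6 + (L + n) = 6 + L + n)
E(m) = 31 - 4*m (E(m) = 6 + m - 5*(-5 + m) = 6 + m + (25 - 5*m) = 31 - 4*m)
E(2) - 4892 = (31 - 4*2) - 4892 = (31 - 8) - 4892 = 23 - 4892 = -4869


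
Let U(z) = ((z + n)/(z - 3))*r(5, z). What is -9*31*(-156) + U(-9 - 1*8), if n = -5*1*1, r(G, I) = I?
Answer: 435053/10 ≈ 43505.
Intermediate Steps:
n = -5 (n = -5*1 = -5)
U(z) = z*(-5 + z)/(-3 + z) (U(z) = ((z - 5)/(z - 3))*z = ((-5 + z)/(-3 + z))*z = z*(-5 + z)/(-3 + z))
-9*31*(-156) + U(-9 - 1*8) = -9*31*(-156) + (-9 - 1*8)*(-5 + (-9 - 1*8))/(-3 + (-9 - 1*8)) = -279*(-156) + (-9 - 8)*(-5 + (-9 - 8))/(-3 + (-9 - 8)) = 43524 - 17*(-5 - 17)/(-3 - 17) = 43524 - 17*(-22)/(-20) = 43524 - 17*(-1/20)*(-22) = 43524 - 187/10 = 435053/10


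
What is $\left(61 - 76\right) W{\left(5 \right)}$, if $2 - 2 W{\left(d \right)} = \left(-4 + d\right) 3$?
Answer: $\frac{15}{2} \approx 7.5$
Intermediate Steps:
$W{\left(d \right)} = 7 - \frac{3 d}{2}$ ($W{\left(d \right)} = 1 - \frac{\left(-4 + d\right) 3}{2} = 1 - \frac{-12 + 3 d}{2} = 1 - \left(-6 + \frac{3 d}{2}\right) = 7 - \frac{3 d}{2}$)
$\left(61 - 76\right) W{\left(5 \right)} = \left(61 - 76\right) \left(7 - \frac{15}{2}\right) = - 15 \left(7 - \frac{15}{2}\right) = \left(-15\right) \left(- \frac{1}{2}\right) = \frac{15}{2}$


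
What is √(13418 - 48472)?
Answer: I*√35054 ≈ 187.23*I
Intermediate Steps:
√(13418 - 48472) = √(-35054) = I*√35054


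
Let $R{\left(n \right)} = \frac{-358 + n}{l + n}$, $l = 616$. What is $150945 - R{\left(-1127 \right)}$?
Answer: $\frac{77131410}{511} \approx 1.5094 \cdot 10^{5}$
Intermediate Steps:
$R{\left(n \right)} = \frac{-358 + n}{616 + n}$
$150945 - R{\left(-1127 \right)} = 150945 - \frac{-358 - 1127}{616 - 1127} = 150945 - \frac{1}{-511} \left(-1485\right) = 150945 - \left(- \frac{1}{511}\right) \left(-1485\right) = 150945 - \frac{1485}{511} = \frac{77131410}{511}$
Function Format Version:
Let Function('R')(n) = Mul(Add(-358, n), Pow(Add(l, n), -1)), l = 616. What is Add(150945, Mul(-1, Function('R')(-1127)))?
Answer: Rational(77131410, 511) ≈ 1.5094e+5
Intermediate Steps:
Function('R')(n) = Mul(Pow(Add(616, n), -1), Add(-358, n)) (Function('R')(n) = Mul(Add(-358, n), Pow(Add(616, n), -1)) = Mul(Pow(Add(616, n), -1), Add(-358, n)))
Add(150945, Mul(-1, Function('R')(-1127))) = Add(150945, Mul(-1, Mul(Pow(Add(616, -1127), -1), Add(-358, -1127)))) = Add(150945, Mul(-1, Mul(Pow(-511, -1), -1485))) = Add(150945, Mul(-1, Mul(Rational(-1, 511), -1485))) = Add(150945, Mul(-1, Rational(1485, 511))) = Add(150945, Rational(-1485, 511)) = Rational(77131410, 511)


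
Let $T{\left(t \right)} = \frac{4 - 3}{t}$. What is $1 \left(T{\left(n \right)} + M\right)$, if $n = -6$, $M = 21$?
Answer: $\frac{125}{6} \approx 20.833$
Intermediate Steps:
$T{\left(t \right)} = \frac{1}{t}$ ($T{\left(t \right)} = \frac{4 - 3}{t} = 1 \frac{1}{t} = \frac{1}{t}$)
$1 \left(T{\left(n \right)} + M\right) = 1 \left(\frac{1}{-6} + 21\right) = 1 \left(- \frac{1}{6} + 21\right) = 1 \cdot \frac{125}{6} = \frac{125}{6}$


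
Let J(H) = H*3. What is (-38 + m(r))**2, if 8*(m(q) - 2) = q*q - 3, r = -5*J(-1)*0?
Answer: 84681/64 ≈ 1323.1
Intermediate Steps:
J(H) = 3*H
r = 0 (r = -15*(-1)*0 = -5*(-3)*0 = 15*0 = 0)
m(q) = 13/8 + q**2/8 (m(q) = 2 + (q*q - 3)/8 = 2 + (q**2 - 3)/8 = 2 + (-3 + q**2)/8 = 2 + (-3/8 + q**2/8) = 13/8 + q**2/8)
(-38 + m(r))**2 = (-38 + (13/8 + (1/8)*0**2))**2 = (-38 + (13/8 + (1/8)*0))**2 = (-38 + (13/8 + 0))**2 = (-38 + 13/8)**2 = (-291/8)**2 = 84681/64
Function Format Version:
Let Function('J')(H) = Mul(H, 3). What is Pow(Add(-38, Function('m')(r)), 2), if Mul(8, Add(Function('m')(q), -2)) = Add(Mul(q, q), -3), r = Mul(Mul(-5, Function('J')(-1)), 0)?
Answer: Rational(84681, 64) ≈ 1323.1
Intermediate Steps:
Function('J')(H) = Mul(3, H)
r = 0 (r = Mul(Mul(-5, Mul(3, -1)), 0) = Mul(Mul(-5, -3), 0) = Mul(15, 0) = 0)
Function('m')(q) = Add(Rational(13, 8), Mul(Rational(1, 8), Pow(q, 2))) (Function('m')(q) = Add(2, Mul(Rational(1, 8), Add(Mul(q, q), -3))) = Add(2, Mul(Rational(1, 8), Add(Pow(q, 2), -3))) = Add(2, Mul(Rational(1, 8), Add(-3, Pow(q, 2)))) = Add(2, Add(Rational(-3, 8), Mul(Rational(1, 8), Pow(q, 2)))) = Add(Rational(13, 8), Mul(Rational(1, 8), Pow(q, 2))))
Pow(Add(-38, Function('m')(r)), 2) = Pow(Add(-38, Add(Rational(13, 8), Mul(Rational(1, 8), Pow(0, 2)))), 2) = Pow(Add(-38, Add(Rational(13, 8), Mul(Rational(1, 8), 0))), 2) = Pow(Add(-38, Add(Rational(13, 8), 0)), 2) = Pow(Add(-38, Rational(13, 8)), 2) = Pow(Rational(-291, 8), 2) = Rational(84681, 64)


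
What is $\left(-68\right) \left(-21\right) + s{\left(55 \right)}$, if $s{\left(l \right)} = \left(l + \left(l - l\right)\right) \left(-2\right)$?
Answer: $1318$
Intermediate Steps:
$s{\left(l \right)} = - 2 l$ ($s{\left(l \right)} = \left(l + 0\right) \left(-2\right) = l \left(-2\right) = - 2 l$)
$\left(-68\right) \left(-21\right) + s{\left(55 \right)} = \left(-68\right) \left(-21\right) - 110 = 1428 - 110 = 1318$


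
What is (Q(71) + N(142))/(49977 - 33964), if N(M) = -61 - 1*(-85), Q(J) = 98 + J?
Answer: 193/16013 ≈ 0.012053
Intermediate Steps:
N(M) = 24 (N(M) = -61 + 85 = 24)
(Q(71) + N(142))/(49977 - 33964) = ((98 + 71) + 24)/(49977 - 33964) = (169 + 24)/16013 = 193*(1/16013) = 193/16013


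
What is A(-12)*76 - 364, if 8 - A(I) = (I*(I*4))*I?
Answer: 525556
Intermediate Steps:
A(I) = 8 - 4*I³ (A(I) = 8 - I*(I*4)*I = 8 - I*(4*I)*I = 8 - 4*I²*I = 8 - 4*I³)
A(-12)*76 - 364 = (8 - 4*(-12)³)*76 - 364 = (8 - 4*(-1728))*76 - 364 = (8 + 6912)*76 - 364 = 6920*76 - 364 = 525920 - 364 = 525556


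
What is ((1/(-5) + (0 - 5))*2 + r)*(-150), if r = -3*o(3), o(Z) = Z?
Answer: 2910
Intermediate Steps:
r = -9 (r = -3*3 = -9)
((1/(-5) + (0 - 5))*2 + r)*(-150) = ((1/(-5) + (0 - 5))*2 - 9)*(-150) = ((-⅕ - 5)*2 - 9)*(-150) = (-26/5*2 - 9)*(-150) = (-52/5 - 9)*(-150) = -97/5*(-150) = 2910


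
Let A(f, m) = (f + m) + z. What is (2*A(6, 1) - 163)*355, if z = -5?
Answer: -56445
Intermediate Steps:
A(f, m) = -5 + f + m (A(f, m) = (f + m) - 5 = -5 + f + m)
(2*A(6, 1) - 163)*355 = (2*(-5 + 6 + 1) - 163)*355 = (2*2 - 163)*355 = (4 - 163)*355 = -159*355 = -56445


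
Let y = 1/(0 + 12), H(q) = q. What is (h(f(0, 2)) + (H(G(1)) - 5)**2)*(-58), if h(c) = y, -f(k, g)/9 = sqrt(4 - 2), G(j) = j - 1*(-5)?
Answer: -377/6 ≈ -62.833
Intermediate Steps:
G(j) = 5 + j (G(j) = j + 5 = 5 + j)
f(k, g) = -9*sqrt(2) (f(k, g) = -9*sqrt(4 - 2) = -9*sqrt(2))
y = 1/12 ≈ 0.083333
h(c) = 1/12
(h(f(0, 2)) + (H(G(1)) - 5)**2)*(-58) = (1/12 + ((5 + 1) - 5)**2)*(-58) = (1/12 + (6 - 5)**2)*(-58) = (1/12 + 1**2)*(-58) = (1/12 + 1)*(-58) = (13/12)*(-58) = -377/6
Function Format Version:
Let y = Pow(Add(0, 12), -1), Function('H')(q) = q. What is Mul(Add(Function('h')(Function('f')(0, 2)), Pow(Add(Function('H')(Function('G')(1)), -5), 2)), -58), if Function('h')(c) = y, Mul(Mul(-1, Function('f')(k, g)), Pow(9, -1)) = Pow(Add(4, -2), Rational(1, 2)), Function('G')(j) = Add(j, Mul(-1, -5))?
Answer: Rational(-377, 6) ≈ -62.833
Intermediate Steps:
Function('G')(j) = Add(5, j) (Function('G')(j) = Add(j, 5) = Add(5, j))
Function('f')(k, g) = Mul(-9, Pow(2, Rational(1, 2))) (Function('f')(k, g) = Mul(-9, Pow(Add(4, -2), Rational(1, 2))) = Mul(-9, Pow(2, Rational(1, 2))))
y = Rational(1, 12) (y = Pow(12, -1) = Rational(1, 12) ≈ 0.083333)
Function('h')(c) = Rational(1, 12)
Mul(Add(Function('h')(Function('f')(0, 2)), Pow(Add(Function('H')(Function('G')(1)), -5), 2)), -58) = Mul(Add(Rational(1, 12), Pow(Add(Add(5, 1), -5), 2)), -58) = Mul(Add(Rational(1, 12), Pow(Add(6, -5), 2)), -58) = Mul(Add(Rational(1, 12), Pow(1, 2)), -58) = Mul(Add(Rational(1, 12), 1), -58) = Mul(Rational(13, 12), -58) = Rational(-377, 6)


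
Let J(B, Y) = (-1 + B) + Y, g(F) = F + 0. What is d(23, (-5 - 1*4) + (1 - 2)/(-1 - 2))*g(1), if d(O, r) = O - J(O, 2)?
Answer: -1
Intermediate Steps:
g(F) = F
J(B, Y) = -1 + B + Y
d(O, r) = -1 (d(O, r) = O - (-1 + O + 2) = O - (1 + O) = O + (-1 - O) = -1)
d(23, (-5 - 1*4) + (1 - 2)/(-1 - 2))*g(1) = -1*1 = -1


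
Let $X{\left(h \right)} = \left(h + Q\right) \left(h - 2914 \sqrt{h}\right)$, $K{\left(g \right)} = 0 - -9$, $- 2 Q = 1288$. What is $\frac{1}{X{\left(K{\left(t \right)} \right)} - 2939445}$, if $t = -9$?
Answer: $\frac{1}{2606010} \approx 3.8373 \cdot 10^{-7}$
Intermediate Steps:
$Q = -644$ ($Q = \left(- \frac{1}{2}\right) 1288 = -644$)
$K{\left(g \right)} = 9$ ($K{\left(g \right)} = 0 + 9 = 9$)
$X{\left(h \right)} = \left(-644 + h\right) \left(h - 2914 \sqrt{h}\right)$ ($X{\left(h \right)} = \left(h - 644\right) \left(h - 2914 \sqrt{h}\right) = \left(-644 + h\right) \left(h - 2914 \sqrt{h}\right)$)
$\frac{1}{X{\left(K{\left(t \right)} \right)} - 2939445} = \frac{1}{\left(9^{2} - 2914 \cdot 9^{\frac{3}{2}} - 5796 + 1876616 \sqrt{9}\right) - 2939445} = \frac{1}{\left(81 - 78678 - 5796 + 1876616 \cdot 3\right) - 2939445} = \frac{1}{\left(81 - 78678 - 5796 + 5629848\right) - 2939445} = \frac{1}{5545455 - 2939445} = \frac{1}{2606010}$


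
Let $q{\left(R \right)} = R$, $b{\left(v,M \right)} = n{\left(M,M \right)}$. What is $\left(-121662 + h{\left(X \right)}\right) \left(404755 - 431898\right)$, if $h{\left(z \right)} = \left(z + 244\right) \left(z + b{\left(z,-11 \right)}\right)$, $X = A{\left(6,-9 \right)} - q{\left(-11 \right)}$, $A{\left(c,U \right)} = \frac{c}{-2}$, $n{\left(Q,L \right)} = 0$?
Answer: $3247551378$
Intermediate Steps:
$b{\left(v,M \right)} = 0$
$A{\left(c,U \right)} = - \frac{c}{2}$ ($A{\left(c,U \right)} = c \left(- \frac{1}{2}\right) = - \frac{c}{2}$)
$X = 8$ ($X = \left(- \frac{1}{2}\right) 6 - -11 = -3 + 11 = 8$)
$h{\left(z \right)} = z \left(244 + z\right)$ ($h{\left(z \right)} = \left(z + 244\right) \left(z + 0\right) = \left(244 + z\right) z = z \left(244 + z\right)$)
$\left(-121662 + h{\left(X \right)}\right) \left(404755 - 431898\right) = \left(-121662 + 8 \left(244 + 8\right)\right) \left(404755 - 431898\right) = \left(-121662 + 8 \cdot 252\right) \left(-27143\right) = \left(-121662 + 2016\right) \left(-27143\right) = \left(-119646\right) \left(-27143\right) = 3247551378$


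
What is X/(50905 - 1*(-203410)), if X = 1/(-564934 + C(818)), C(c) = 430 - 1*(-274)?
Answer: -1/143492152450 ≈ -6.9690e-12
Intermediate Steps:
C(c) = 704 (C(c) = 430 + 274 = 704)
X = -1/564230 (X = 1/(-564934 + 704) = 1/(-564230) = -1/564230 ≈ -1.7723e-6)
X/(50905 - 1*(-203410)) = -1/(564230*(50905 - 1*(-203410))) = -1/(564230*(50905 + 203410)) = -1/564230/254315 = -1/564230*1/254315 = -1/143492152450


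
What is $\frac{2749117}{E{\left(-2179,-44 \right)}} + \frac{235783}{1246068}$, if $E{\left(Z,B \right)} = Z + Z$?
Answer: $- \frac{1712279589821}{2715182172} \approx -630.63$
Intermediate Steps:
$E{\left(Z,B \right)} = 2 Z$
$\frac{2749117}{E{\left(-2179,-44 \right)}} + \frac{235783}{1246068} = \frac{2749117}{2 \left(-2179\right)} + \frac{235783}{1246068} = \frac{2749117}{-4358} + 235783 \cdot \frac{1}{1246068} = 2749117 \left(- \frac{1}{4358}\right) + \frac{235783}{1246068} = - \frac{2749117}{4358} + \frac{235783}{1246068} = - \frac{1712279589821}{2715182172}$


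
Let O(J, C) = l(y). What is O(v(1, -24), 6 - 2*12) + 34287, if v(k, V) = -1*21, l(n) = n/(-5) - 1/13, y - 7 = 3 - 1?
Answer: 2228533/65 ≈ 34285.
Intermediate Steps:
y = 9 (y = 7 + (3 - 1) = 7 + 2 = 9)
l(n) = -1/13 - n/5 (l(n) = n*(-⅕) - 1*1/13 = -n/5 - 1/13 = -1/13 - n/5)
v(k, V) = -21
O(J, C) = -122/65 (O(J, C) = -1/13 - ⅕*9 = -1/13 - 9/5 = -122/65)
O(v(1, -24), 6 - 2*12) + 34287 = -122/65 + 34287 = 2228533/65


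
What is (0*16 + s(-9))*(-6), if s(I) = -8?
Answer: 48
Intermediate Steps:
(0*16 + s(-9))*(-6) = (0*16 - 8)*(-6) = (0 - 8)*(-6) = -8*(-6) = 48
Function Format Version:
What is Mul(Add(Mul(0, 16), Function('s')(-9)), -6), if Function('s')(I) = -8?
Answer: 48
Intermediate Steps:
Mul(Add(Mul(0, 16), Function('s')(-9)), -6) = Mul(Add(Mul(0, 16), -8), -6) = Mul(Add(0, -8), -6) = Mul(-8, -6) = 48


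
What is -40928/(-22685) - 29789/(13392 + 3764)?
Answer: 26397303/389183860 ≈ 0.067827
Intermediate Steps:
-40928/(-22685) - 29789/(13392 + 3764) = -40928*(-1/22685) - 29789/17156 = 40928/22685 - 29789*1/17156 = 40928/22685 - 29789/17156 = 26397303/389183860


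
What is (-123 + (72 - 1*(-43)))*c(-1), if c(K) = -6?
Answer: 48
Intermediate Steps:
(-123 + (72 - 1*(-43)))*c(-1) = (-123 + (72 - 1*(-43)))*(-6) = (-123 + (72 + 43))*(-6) = (-123 + 115)*(-6) = -8*(-6) = 48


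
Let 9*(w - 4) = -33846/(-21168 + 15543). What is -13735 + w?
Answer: -231699343/16875 ≈ -13730.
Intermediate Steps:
w = 78782/16875 (w = 4 + (-33846/(-21168 + 15543))/9 = 4 + (-33846/(-5625))/9 = 4 + (-33846*(-1/5625))/9 = 4 + (1/9)*(11282/1875) = 4 + 11282/16875 = 78782/16875 ≈ 4.6686)
-13735 + w = -13735 + 78782/16875 = -231699343/16875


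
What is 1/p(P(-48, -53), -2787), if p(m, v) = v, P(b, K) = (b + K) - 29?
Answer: -1/2787 ≈ -0.00035881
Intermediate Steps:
P(b, K) = -29 + K + b (P(b, K) = (K + b) - 29 = -29 + K + b)
1/p(P(-48, -53), -2787) = 1/(-2787) = -1/2787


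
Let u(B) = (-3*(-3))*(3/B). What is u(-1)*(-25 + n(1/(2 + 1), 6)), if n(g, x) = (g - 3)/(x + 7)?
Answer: 8847/13 ≈ 680.54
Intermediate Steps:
n(g, x) = (-3 + g)/(7 + x)
u(B) = 27/B (u(B) = 9*(3/B) = 27/B)
u(-1)*(-25 + n(1/(2 + 1), 6)) = (27/(-1))*(-25 + (-3 + 1/(2 + 1))/(7 + 6)) = (27*(-1))*(-25 + (-3 + 1/3)/13) = -27*(-25 + (-3 + ⅓)/13) = -27*(-25 + (1/13)*(-8/3)) = -27*(-25 - 8/39) = -27*(-983/39) = 8847/13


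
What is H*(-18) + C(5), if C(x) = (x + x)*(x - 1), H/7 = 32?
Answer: -3992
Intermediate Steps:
H = 224 (H = 7*32 = 224)
C(x) = 2*x*(-1 + x) (C(x) = (2*x)*(-1 + x) = 2*x*(-1 + x))
H*(-18) + C(5) = 224*(-18) + 2*5*(-1 + 5) = -4032 + 2*5*4 = -4032 + 40 = -3992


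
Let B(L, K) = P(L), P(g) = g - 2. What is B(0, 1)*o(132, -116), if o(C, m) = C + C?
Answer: -528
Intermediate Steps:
P(g) = -2 + g
B(L, K) = -2 + L
o(C, m) = 2*C
B(0, 1)*o(132, -116) = (-2 + 0)*(2*132) = -2*264 = -528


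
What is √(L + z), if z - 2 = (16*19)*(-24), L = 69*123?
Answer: √1193 ≈ 34.540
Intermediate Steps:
L = 8487
z = -7294 (z = 2 + (16*19)*(-24) = 2 + 304*(-24) = 2 - 7296 = -7294)
√(L + z) = √(8487 - 7294) = √1193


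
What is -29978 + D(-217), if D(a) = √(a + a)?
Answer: -29978 + I*√434 ≈ -29978.0 + 20.833*I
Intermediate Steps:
D(a) = √2*√a (D(a) = √(2*a) = √2*√a)
-29978 + D(-217) = -29978 + √2*√(-217) = -29978 + √2*(I*√217) = -29978 + I*√434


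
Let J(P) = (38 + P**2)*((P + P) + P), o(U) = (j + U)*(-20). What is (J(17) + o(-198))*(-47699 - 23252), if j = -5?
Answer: -1471310887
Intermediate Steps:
o(U) = 100 - 20*U (o(U) = (-5 + U)*(-20) = 100 - 20*U)
J(P) = 3*P*(38 + P**2) (J(P) = (38 + P**2)*(2*P + P) = (38 + P**2)*(3*P) = 3*P*(38 + P**2))
(J(17) + o(-198))*(-47699 - 23252) = (3*17*(38 + 17**2) + (100 - 20*(-198)))*(-47699 - 23252) = (3*17*(38 + 289) + (100 + 3960))*(-70951) = (3*17*327 + 4060)*(-70951) = (16677 + 4060)*(-70951) = 20737*(-70951) = -1471310887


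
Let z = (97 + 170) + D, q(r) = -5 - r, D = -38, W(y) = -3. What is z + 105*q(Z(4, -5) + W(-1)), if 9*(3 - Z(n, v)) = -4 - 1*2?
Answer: -366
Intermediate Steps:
Z(n, v) = 11/3 (Z(n, v) = 3 - (-4 - 1*2)/9 = 3 - (-4 - 2)/9 = 3 - 1/9*(-6) = 3 + 2/3 = 11/3)
z = 229 (z = (97 + 170) - 38 = 267 - 38 = 229)
z + 105*q(Z(4, -5) + W(-1)) = 229 + 105*(-5 - (11/3 - 3)) = 229 + 105*(-5 - 1*2/3) = 229 + 105*(-5 - 2/3) = 229 + 105*(-17/3) = 229 - 595 = -366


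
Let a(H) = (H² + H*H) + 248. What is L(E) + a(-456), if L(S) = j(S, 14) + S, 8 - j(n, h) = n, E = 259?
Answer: 416128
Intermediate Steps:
j(n, h) = 8 - n
a(H) = 248 + 2*H² (a(H) = (H² + H²) + 248 = 2*H² + 248 = 248 + 2*H²)
L(S) = 8 (L(S) = (8 - S) + S = 8)
L(E) + a(-456) = 8 + (248 + 2*(-456)²) = 8 + (248 + 2*207936) = 8 + (248 + 415872) = 8 + 416120 = 416128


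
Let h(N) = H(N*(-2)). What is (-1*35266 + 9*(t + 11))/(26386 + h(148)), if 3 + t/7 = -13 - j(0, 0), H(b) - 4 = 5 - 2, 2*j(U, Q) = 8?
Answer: -36427/26393 ≈ -1.3802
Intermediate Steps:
j(U, Q) = 4 (j(U, Q) = (½)*8 = 4)
H(b) = 7 (H(b) = 4 + (5 - 2) = 4 + 3 = 7)
h(N) = 7
t = -140 (t = -21 + 7*(-13 - 1*4) = -21 + 7*(-13 - 4) = -21 + 7*(-17) = -21 - 119 = -140)
(-1*35266 + 9*(t + 11))/(26386 + h(148)) = (-1*35266 + 9*(-140 + 11))/(26386 + 7) = (-35266 + 9*(-129))/26393 = (-35266 - 1161)*(1/26393) = -36427*1/26393 = -36427/26393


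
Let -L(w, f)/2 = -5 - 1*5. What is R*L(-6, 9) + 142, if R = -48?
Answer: -818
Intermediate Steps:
L(w, f) = 20 (L(w, f) = -2*(-5 - 1*5) = -2*(-5 - 5) = -2*(-10) = 20)
R*L(-6, 9) + 142 = -48*20 + 142 = -960 + 142 = -818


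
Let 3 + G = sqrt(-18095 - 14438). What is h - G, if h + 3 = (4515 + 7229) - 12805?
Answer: -1061 - I*sqrt(32533) ≈ -1061.0 - 180.37*I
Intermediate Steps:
h = -1064 (h = -3 + ((4515 + 7229) - 12805) = -3 + (11744 - 12805) = -3 - 1061 = -1064)
G = -3 + I*sqrt(32533) (G = -3 + sqrt(-18095 - 14438) = -3 + sqrt(-32533) = -3 + I*sqrt(32533) ≈ -3.0 + 180.37*I)
h - G = -1064 - (-3 + I*sqrt(32533)) = -1064 + (3 - I*sqrt(32533)) = -1061 - I*sqrt(32533)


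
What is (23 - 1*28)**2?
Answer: 25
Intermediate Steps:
(23 - 1*28)**2 = (23 - 28)**2 = (-5)**2 = 25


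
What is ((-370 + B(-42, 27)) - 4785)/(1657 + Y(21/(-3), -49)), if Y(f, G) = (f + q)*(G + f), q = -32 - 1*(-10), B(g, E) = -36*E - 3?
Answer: -6130/3281 ≈ -1.8683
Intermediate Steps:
B(g, E) = -3 - 36*E
q = -22 (q = -32 + 10 = -22)
Y(f, G) = (-22 + f)*(G + f) (Y(f, G) = (f - 22)*(G + f) = (-22 + f)*(G + f))
((-370 + B(-42, 27)) - 4785)/(1657 + Y(21/(-3), -49)) = ((-370 + (-3 - 36*27)) - 4785)/(1657 + ((21/(-3))² - 22*(-49) - 462/(-3) - 1029/(-3))) = ((-370 + (-3 - 972)) - 4785)/(1657 + ((21*(-⅓))² + 1078 - 462*(-1)/3 - 1029*(-1)/3)) = ((-370 - 975) - 4785)/(1657 + ((-7)² + 1078 - 22*(-7) - 49*(-7))) = (-1345 - 4785)/(1657 + (49 + 1078 + 154 + 343)) = -6130/(1657 + 1624) = -6130/3281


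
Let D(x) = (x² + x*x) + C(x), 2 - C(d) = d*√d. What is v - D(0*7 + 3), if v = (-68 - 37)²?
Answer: 11005 + 3*√3 ≈ 11010.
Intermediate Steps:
v = 11025 (v = (-105)² = 11025)
C(d) = 2 - d^(3/2) (C(d) = 2 - d*√d = 2 - d^(3/2))
D(x) = 2 - x^(3/2) + 2*x² (D(x) = (x² + x*x) + (2 - x^(3/2)) = (x² + x²) + (2 - x^(3/2)) = 2*x² + (2 - x^(3/2)) = 2 - x^(3/2) + 2*x²)
v - D(0*7 + 3) = 11025 - (2 - (0*7 + 3)^(3/2) + 2*(0*7 + 3)²) = 11025 - (2 - (0 + 3)^(3/2) + 2*(0 + 3)²) = 11025 - (2 - 3^(3/2) + 2*3²) = 11025 - (2 - 3*√3 + 2*9) = 11025 - (2 - 3*√3 + 18) = 11025 - (20 - 3*√3) = 11025 + (-20 + 3*√3) = 11005 + 3*√3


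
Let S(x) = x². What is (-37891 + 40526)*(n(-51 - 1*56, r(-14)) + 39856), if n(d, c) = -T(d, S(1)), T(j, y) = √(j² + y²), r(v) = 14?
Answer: 105020560 - 13175*√458 ≈ 1.0474e+8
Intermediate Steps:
n(d, c) = -√(1 + d²) (n(d, c) = -√(d² + (1²)²) = -√(d² + 1²) = -√(d² + 1) = -√(1 + d²))
(-37891 + 40526)*(n(-51 - 1*56, r(-14)) + 39856) = (-37891 + 40526)*(-√(1 + (-51 - 1*56)²) + 39856) = 2635*(-√(1 + (-51 - 56)²) + 39856) = 2635*(-√(1 + (-107)²) + 39856) = 2635*(-√(1 + 11449) + 39856) = 2635*(-√11450 + 39856) = 2635*(-5*√458 + 39856) = 2635*(39856 - 5*√458) = 105020560 - 13175*√458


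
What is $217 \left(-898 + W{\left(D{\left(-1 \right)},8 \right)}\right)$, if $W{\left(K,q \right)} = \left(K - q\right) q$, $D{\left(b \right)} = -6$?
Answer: $-219170$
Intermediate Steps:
$W{\left(K,q \right)} = q \left(K - q\right)$
$217 \left(-898 + W{\left(D{\left(-1 \right)},8 \right)}\right) = 217 \left(-898 + 8 \left(-6 - 8\right)\right) = 217 \left(-898 + 8 \left(-14\right)\right) = 217 \left(-898 - 112\right) = 217 \left(-1010\right) = -219170$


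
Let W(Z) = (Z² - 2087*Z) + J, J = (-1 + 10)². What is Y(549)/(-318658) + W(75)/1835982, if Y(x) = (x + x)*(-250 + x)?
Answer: -108469373911/97508392026 ≈ -1.1124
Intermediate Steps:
J = 81 (J = 9² = 81)
Y(x) = 2*x*(-250 + x) (Y(x) = (2*x)*(-250 + x) = 2*x*(-250 + x))
W(Z) = 81 + Z² - 2087*Z (W(Z) = (Z² - 2087*Z) + 81 = 81 + Z² - 2087*Z)
Y(549)/(-318658) + W(75)/1835982 = (2*549*(-250 + 549))/(-318658) + (81 + 75² - 2087*75)/1835982 = (2*549*299)*(-1/318658) + (81 + 5625 - 156525)*(1/1835982) = 328302*(-1/318658) - 150819*1/1835982 = -164151/159329 - 50273/611994 = -108469373911/97508392026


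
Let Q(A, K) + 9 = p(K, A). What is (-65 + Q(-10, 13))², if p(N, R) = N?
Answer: 3721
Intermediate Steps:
Q(A, K) = -9 + K
(-65 + Q(-10, 13))² = (-65 + (-9 + 13))² = (-65 + 4)² = (-61)² = 3721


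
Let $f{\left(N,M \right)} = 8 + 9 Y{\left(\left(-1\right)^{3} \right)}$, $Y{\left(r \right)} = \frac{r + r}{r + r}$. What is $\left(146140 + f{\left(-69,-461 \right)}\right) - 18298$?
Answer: $127859$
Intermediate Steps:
$Y{\left(r \right)} = 1$ ($Y{\left(r \right)} = \frac{2 r}{2 r} = 2 r \frac{1}{2 r} = 1$)
$f{\left(N,M \right)} = 17$ ($f{\left(N,M \right)} = 8 + 9 \cdot 1 = 8 + 9 = 17$)
$\left(146140 + f{\left(-69,-461 \right)}\right) - 18298 = \left(146140 + 17\right) - 18298 = 146157 - 18298 = 127859$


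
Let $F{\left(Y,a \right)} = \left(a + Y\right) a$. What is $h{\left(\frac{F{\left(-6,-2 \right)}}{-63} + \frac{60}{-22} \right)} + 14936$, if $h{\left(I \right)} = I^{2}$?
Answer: $\frac{7177267420}{480249} \approx 14945.0$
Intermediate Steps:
$F{\left(Y,a \right)} = a \left(Y + a\right)$ ($F{\left(Y,a \right)} = \left(Y + a\right) a = a \left(Y + a\right)$)
$h{\left(\frac{F{\left(-6,-2 \right)}}{-63} + \frac{60}{-22} \right)} + 14936 = \left(\frac{\left(-2\right) \left(-6 - 2\right)}{-63} + \frac{60}{-22}\right)^{2} + 14936 = \left(\left(-2\right) \left(-8\right) \left(- \frac{1}{63}\right) + 60 \left(- \frac{1}{22}\right)\right)^{2} + 14936 = \left(16 \left(- \frac{1}{63}\right) - \frac{30}{11}\right)^{2} + 14936 = \left(- \frac{16}{63} - \frac{30}{11}\right)^{2} + 14936 = \left(- \frac{2066}{693}\right)^{2} + 14936 = \frac{4268356}{480249} + 14936 = \frac{7177267420}{480249}$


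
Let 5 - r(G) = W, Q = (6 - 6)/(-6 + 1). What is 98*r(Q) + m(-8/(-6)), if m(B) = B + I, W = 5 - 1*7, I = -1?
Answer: 2059/3 ≈ 686.33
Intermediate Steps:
Q = 0 (Q = 0/(-5) = 0*(-⅕) = 0)
W = -2 (W = 5 - 7 = -2)
m(B) = -1 + B (m(B) = B - 1 = -1 + B)
r(G) = 7 (r(G) = 5 - 1*(-2) = 5 + 2 = 7)
98*r(Q) + m(-8/(-6)) = 98*7 + (-1 - 8/(-6)) = 686 + (-1 - 8*(-⅙)) = 686 + (-1 + 4/3) = 686 + ⅓ = 2059/3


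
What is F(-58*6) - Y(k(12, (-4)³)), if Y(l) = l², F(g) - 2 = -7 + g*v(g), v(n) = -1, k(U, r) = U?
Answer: 199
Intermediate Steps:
F(g) = -5 - g (F(g) = 2 + (-7 + g*(-1)) = 2 + (-7 - g) = -5 - g)
F(-58*6) - Y(k(12, (-4)³)) = (-5 - (-58)*6) - 1*12² = (-5 - 1*(-348)) - 1*144 = (-5 + 348) - 144 = 343 - 144 = 199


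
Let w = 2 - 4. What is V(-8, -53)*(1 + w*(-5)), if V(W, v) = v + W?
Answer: -671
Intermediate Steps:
w = -2
V(W, v) = W + v
V(-8, -53)*(1 + w*(-5)) = (-8 - 53)*(1 - 2*(-5)) = -61*(1 + 10) = -61*11 = -671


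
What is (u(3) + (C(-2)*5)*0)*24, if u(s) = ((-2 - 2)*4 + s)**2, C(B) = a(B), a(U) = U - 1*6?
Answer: 4056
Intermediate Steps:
a(U) = -6 + U (a(U) = U - 6 = -6 + U)
C(B) = -6 + B
u(s) = (-16 + s)**2 (u(s) = (-4*4 + s)**2 = (-16 + s)**2)
(u(3) + (C(-2)*5)*0)*24 = ((-16 + 3)**2 + ((-6 - 2)*5)*0)*24 = ((-13)**2 - 8*5*0)*24 = (169 - 40*0)*24 = (169 + 0)*24 = 169*24 = 4056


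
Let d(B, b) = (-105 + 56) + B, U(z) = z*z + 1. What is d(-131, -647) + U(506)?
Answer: 255857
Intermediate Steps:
U(z) = 1 + z**2 (U(z) = z**2 + 1 = 1 + z**2)
d(B, b) = -49 + B
d(-131, -647) + U(506) = (-49 - 131) + (1 + 506**2) = -180 + (1 + 256036) = -180 + 256037 = 255857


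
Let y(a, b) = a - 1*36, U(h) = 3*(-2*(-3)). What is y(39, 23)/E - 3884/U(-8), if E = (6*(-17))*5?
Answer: -330149/1530 ≈ -215.78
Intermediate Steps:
U(h) = 18 (U(h) = 3*6 = 18)
y(a, b) = -36 + a (y(a, b) = a - 36 = -36 + a)
E = -510 (E = -102*5 = -510)
y(39, 23)/E - 3884/U(-8) = (-36 + 39)/(-510) - 3884/18 = 3*(-1/510) - 3884*1/18 = -1/170 - 1942/9 = -330149/1530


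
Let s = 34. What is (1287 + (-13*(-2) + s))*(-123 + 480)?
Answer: 480879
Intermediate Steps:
(1287 + (-13*(-2) + s))*(-123 + 480) = (1287 + (-13*(-2) + 34))*(-123 + 480) = (1287 + (26 + 34))*357 = (1287 + 60)*357 = 1347*357 = 480879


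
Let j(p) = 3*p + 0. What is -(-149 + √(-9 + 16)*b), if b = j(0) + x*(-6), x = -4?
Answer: 149 - 24*√7 ≈ 85.502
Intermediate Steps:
j(p) = 3*p
b = 24 (b = 3*0 - 4*(-6) = 0 + 24 = 24)
-(-149 + √(-9 + 16)*b) = -(-149 + √(-9 + 16)*24) = -(-149 + √7*24) = -(-149 + 24*√7) = 149 - 24*√7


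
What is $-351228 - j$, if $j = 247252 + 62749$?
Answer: $-661229$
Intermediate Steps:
$j = 310001$
$-351228 - j = -351228 - 310001 = -661229$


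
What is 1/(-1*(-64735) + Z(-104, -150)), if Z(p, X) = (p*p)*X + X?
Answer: -1/1557815 ≈ -6.4192e-7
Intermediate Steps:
Z(p, X) = X + X*p² (Z(p, X) = p²*X + X = X*p² + X = X + X*p²)
1/(-1*(-64735) + Z(-104, -150)) = 1/(-1*(-64735) - 150*(1 + (-104)²)) = 1/(64735 - 150*(1 + 10816)) = 1/(64735 - 150*10817) = 1/(64735 - 1622550) = 1/(-1557815) = -1/1557815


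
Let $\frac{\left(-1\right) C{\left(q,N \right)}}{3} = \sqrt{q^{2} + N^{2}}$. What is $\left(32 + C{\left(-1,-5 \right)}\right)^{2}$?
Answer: $1258 - 192 \sqrt{26} \approx 278.99$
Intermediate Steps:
$C{\left(q,N \right)} = - 3 \sqrt{N^{2} + q^{2}}$ ($C{\left(q,N \right)} = - 3 \sqrt{q^{2} + N^{2}} = - 3 \sqrt{N^{2} + q^{2}}$)
$\left(32 + C{\left(-1,-5 \right)}\right)^{2} = \left(32 - 3 \sqrt{\left(-5\right)^{2} + \left(-1\right)^{2}}\right)^{2} = \left(32 - 3 \sqrt{25 + 1}\right)^{2} = \left(32 - 3 \sqrt{26}\right)^{2}$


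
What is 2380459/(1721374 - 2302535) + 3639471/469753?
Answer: 996890849204/273002123233 ≈ 3.6516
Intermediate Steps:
2380459/(1721374 - 2302535) + 3639471/469753 = 2380459/(-581161) + 3639471*(1/469753) = 2380459*(-1/581161) + 3639471/469753 = -2380459/581161 + 3639471/469753 = 996890849204/273002123233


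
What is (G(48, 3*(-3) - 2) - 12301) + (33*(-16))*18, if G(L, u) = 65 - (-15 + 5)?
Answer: -21730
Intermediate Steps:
G(L, u) = 75 (G(L, u) = 65 - 1*(-10) = 65 + 10 = 75)
(G(48, 3*(-3) - 2) - 12301) + (33*(-16))*18 = (75 - 12301) + (33*(-16))*18 = -12226 - 528*18 = -12226 - 9504 = -21730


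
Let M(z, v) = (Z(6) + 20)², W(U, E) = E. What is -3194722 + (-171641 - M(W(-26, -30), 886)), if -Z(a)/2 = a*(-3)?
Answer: -3369499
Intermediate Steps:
Z(a) = 6*a (Z(a) = -2*a*(-3) = -(-6)*a = 6*a)
M(z, v) = 3136 (M(z, v) = (6*6 + 20)² = (36 + 20)² = 56² = 3136)
-3194722 + (-171641 - M(W(-26, -30), 886)) = -3194722 + (-171641 - 1*3136) = -3194722 + (-171641 - 3136) = -3194722 - 174777 = -3369499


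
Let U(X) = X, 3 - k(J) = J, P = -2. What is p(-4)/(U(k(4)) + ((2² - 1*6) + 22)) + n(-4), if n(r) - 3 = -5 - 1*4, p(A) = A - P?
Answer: -116/19 ≈ -6.1053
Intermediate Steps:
k(J) = 3 - J
p(A) = 2 + A (p(A) = A - 1*(-2) = A + 2 = 2 + A)
n(r) = -6 (n(r) = 3 + (-5 - 1*4) = 3 + (-5 - 4) = 3 - 9 = -6)
p(-4)/(U(k(4)) + ((2² - 1*6) + 22)) + n(-4) = (2 - 4)/((3 - 1*4) + ((2² - 1*6) + 22)) - 6 = -2/((3 - 4) + ((4 - 6) + 22)) - 6 = -2/(-1 + (-2 + 22)) - 6 = -2/(-1 + 20) - 6 = -2/19 - 6 = -116/19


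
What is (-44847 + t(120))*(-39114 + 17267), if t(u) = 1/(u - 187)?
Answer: 65644773250/67 ≈ 9.7977e+8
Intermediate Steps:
t(u) = 1/(-187 + u)
(-44847 + t(120))*(-39114 + 17267) = (-44847 + 1/(-187 + 120))*(-39114 + 17267) = (-44847 + 1/(-67))*(-21847) = (-44847 - 1/67)*(-21847) = -3004750/67*(-21847) = 65644773250/67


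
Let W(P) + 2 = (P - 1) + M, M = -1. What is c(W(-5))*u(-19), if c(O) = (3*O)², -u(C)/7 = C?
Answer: 96957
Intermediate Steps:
u(C) = -7*C
W(P) = -4 + P (W(P) = -2 + ((P - 1) - 1) = -2 + ((-1 + P) - 1) = -2 + (-2 + P) = -4 + P)
c(O) = 9*O²
c(W(-5))*u(-19) = (9*(-4 - 5)²)*(-7*(-19)) = (9*(-9)²)*133 = (9*81)*133 = 729*133 = 96957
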